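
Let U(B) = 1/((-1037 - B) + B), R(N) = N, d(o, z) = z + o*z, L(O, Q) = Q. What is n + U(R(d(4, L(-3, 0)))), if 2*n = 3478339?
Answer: 3607037541/2074 ≈ 1.7392e+6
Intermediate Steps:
n = 3478339/2 (n = (½)*3478339 = 3478339/2 ≈ 1.7392e+6)
U(B) = -1/1037 (U(B) = 1/(-1037) = -1/1037)
n + U(R(d(4, L(-3, 0)))) = 3478339/2 - 1/1037 = 3607037541/2074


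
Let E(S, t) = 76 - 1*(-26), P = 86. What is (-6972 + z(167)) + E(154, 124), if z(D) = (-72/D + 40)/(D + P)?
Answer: -290257762/42251 ≈ -6869.8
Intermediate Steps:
z(D) = (40 - 72/D)/(86 + D) (z(D) = (-72/D + 40)/(D + 86) = (40 - 72/D)/(86 + D))
E(S, t) = 102 (E(S, t) = 76 + 26 = 102)
(-6972 + z(167)) + E(154, 124) = (-6972 + 8*(-9 + 5*167)/(167*(86 + 167))) + 102 = (-6972 + 8*(1/167)*(-9 + 835)/253) + 102 = (-6972 + 8*(1/167)*(1/253)*826) + 102 = (-6972 + 6608/42251) + 102 = -294567364/42251 + 102 = -290257762/42251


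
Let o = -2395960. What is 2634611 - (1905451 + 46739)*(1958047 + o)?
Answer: 854892014081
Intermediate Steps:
2634611 - (1905451 + 46739)*(1958047 + o) = 2634611 - (1905451 + 46739)*(1958047 - 2395960) = 2634611 - 1952190*(-437913) = 2634611 - 1*(-854889379470) = 2634611 + 854889379470 = 854892014081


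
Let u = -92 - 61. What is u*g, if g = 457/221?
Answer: -4113/13 ≈ -316.38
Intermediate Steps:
u = -153
g = 457/221 (g = 457*(1/221) = 457/221 ≈ 2.0679)
u*g = -153*457/221 = -4113/13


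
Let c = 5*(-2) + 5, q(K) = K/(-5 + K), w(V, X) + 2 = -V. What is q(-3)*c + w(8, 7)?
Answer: -95/8 ≈ -11.875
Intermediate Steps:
w(V, X) = -2 - V
q(K) = K/(-5 + K)
c = -5 (c = -10 + 5 = -5)
q(-3)*c + w(8, 7) = -3/(-5 - 3)*(-5) + (-2 - 1*8) = -3/(-8)*(-5) + (-2 - 8) = -3*(-⅛)*(-5) - 10 = (3/8)*(-5) - 10 = -15/8 - 10 = -95/8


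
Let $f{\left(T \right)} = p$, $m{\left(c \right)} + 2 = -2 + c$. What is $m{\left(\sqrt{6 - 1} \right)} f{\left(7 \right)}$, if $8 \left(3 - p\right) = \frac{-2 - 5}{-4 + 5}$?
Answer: $- \frac{31}{2} + \frac{31 \sqrt{5}}{8} \approx -6.8352$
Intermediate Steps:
$m{\left(c \right)} = -4 + c$ ($m{\left(c \right)} = -2 + \left(-2 + c\right) = -4 + c$)
$p = \frac{31}{8}$ ($p = 3 - \frac{\left(-2 - 5\right) \frac{1}{-4 + 5}}{8} = 3 - \frac{\left(-7\right) 1^{-1}}{8} = 3 - \frac{\left(-7\right) 1}{8} = 3 - - \frac{7}{8} = 3 + \frac{7}{8} = \frac{31}{8} \approx 3.875$)
$f{\left(T \right)} = \frac{31}{8}$
$m{\left(\sqrt{6 - 1} \right)} f{\left(7 \right)} = \left(-4 + \sqrt{6 - 1}\right) \frac{31}{8} = \left(-4 + \sqrt{5}\right) \frac{31}{8} = - \frac{31}{2} + \frac{31 \sqrt{5}}{8}$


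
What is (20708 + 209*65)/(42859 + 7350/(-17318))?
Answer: 1844367/2305046 ≈ 0.80014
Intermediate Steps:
(20708 + 209*65)/(42859 + 7350/(-17318)) = (20708 + 13585)/(42859 + 7350*(-1/17318)) = 34293/(42859 - 525/1237) = 34293/(53016058/1237) = 34293*(1237/53016058) = 1844367/2305046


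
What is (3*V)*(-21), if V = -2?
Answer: 126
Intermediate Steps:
(3*V)*(-21) = (3*(-2))*(-21) = -6*(-21) = 126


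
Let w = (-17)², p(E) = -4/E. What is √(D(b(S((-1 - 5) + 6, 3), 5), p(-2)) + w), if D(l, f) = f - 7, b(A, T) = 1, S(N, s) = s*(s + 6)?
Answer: 2*√71 ≈ 16.852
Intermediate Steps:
S(N, s) = s*(6 + s)
D(l, f) = -7 + f
w = 289
√(D(b(S((-1 - 5) + 6, 3), 5), p(-2)) + w) = √((-7 - 4/(-2)) + 289) = √((-7 - 4*(-½)) + 289) = √((-7 + 2) + 289) = √(-5 + 289) = √284 = 2*√71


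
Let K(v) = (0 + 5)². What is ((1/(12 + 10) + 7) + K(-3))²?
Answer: 497025/484 ≈ 1026.9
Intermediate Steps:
K(v) = 25 (K(v) = 5² = 25)
((1/(12 + 10) + 7) + K(-3))² = ((1/(12 + 10) + 7) + 25)² = ((1/22 + 7) + 25)² = (155/22 + 25)² = (705/22)² = 497025/484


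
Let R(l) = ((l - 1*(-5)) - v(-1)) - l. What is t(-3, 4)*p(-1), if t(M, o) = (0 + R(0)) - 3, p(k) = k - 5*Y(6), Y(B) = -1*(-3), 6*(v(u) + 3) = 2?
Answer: -224/3 ≈ -74.667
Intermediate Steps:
v(u) = -8/3 (v(u) = -3 + (⅙)*2 = -3 + ⅓ = -8/3)
Y(B) = 3
p(k) = -15 + k (p(k) = k - 5*3 = k - 15 = -15 + k)
R(l) = 23/3 (R(l) = ((l - 1*(-5)) - 1*(-8/3)) - l = ((l + 5) + 8/3) - l = ((5 + l) + 8/3) - l = (23/3 + l) - l = 23/3)
t(M, o) = 14/3 (t(M, o) = (0 + 23/3) - 3 = 23/3 - 3 = 14/3)
t(-3, 4)*p(-1) = 14*(-15 - 1)/3 = (14/3)*(-16) = -224/3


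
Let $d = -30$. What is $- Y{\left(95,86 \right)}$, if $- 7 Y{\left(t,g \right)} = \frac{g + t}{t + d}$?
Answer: $\frac{181}{455} \approx 0.3978$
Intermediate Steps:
$Y{\left(t,g \right)} = - \frac{g + t}{7 \left(-30 + t\right)}$ ($Y{\left(t,g \right)} = - \frac{\left(g + t\right) \frac{1}{t - 30}}{7} = - \frac{\left(g + t\right) \frac{1}{-30 + t}}{7} = - \frac{\frac{1}{-30 + t} \left(g + t\right)}{7} = - \frac{g + t}{7 \left(-30 + t\right)}$)
$- Y{\left(95,86 \right)} = - \frac{\left(-1\right) 86 - 95}{7 \left(-30 + 95\right)} = - \frac{-86 - 95}{7 \cdot 65} = - \frac{-181}{7 \cdot 65} = \left(-1\right) \left(- \frac{181}{455}\right) = \frac{181}{455}$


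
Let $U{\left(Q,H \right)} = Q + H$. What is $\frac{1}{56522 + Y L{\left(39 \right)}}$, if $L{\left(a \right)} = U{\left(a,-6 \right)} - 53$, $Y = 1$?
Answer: $\frac{1}{56502} \approx 1.7698 \cdot 10^{-5}$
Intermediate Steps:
$U{\left(Q,H \right)} = H + Q$
$L{\left(a \right)} = -59 + a$ ($L{\left(a \right)} = \left(-6 + a\right) - 53 = -59 + a$)
$\frac{1}{56522 + Y L{\left(39 \right)}} = \frac{1}{56522 + 1 \left(-59 + 39\right)} = \frac{1}{56522 + 1 \left(-20\right)} = \frac{1}{56522 - 20} = \frac{1}{56502}$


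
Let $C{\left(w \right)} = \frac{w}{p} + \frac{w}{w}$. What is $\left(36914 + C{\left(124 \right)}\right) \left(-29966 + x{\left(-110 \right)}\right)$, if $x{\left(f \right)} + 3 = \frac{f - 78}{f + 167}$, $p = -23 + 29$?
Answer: $- \frac{189305005747}{171} \approx -1.107 \cdot 10^{9}$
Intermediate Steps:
$p = 6$
$C{\left(w \right)} = 1 + \frac{w}{6}$ ($C{\left(w \right)} = \frac{w}{6} + \frac{w}{w} = w \frac{1}{6} + 1 = \frac{w}{6} + 1 = 1 + \frac{w}{6}$)
$x{\left(f \right)} = -3 + \frac{-78 + f}{167 + f}$ ($x{\left(f \right)} = -3 + \frac{f - 78}{f + 167} = -3 + \frac{-78 + f}{167 + f}$)
$\left(36914 + C{\left(124 \right)}\right) \left(-29966 + x{\left(-110 \right)}\right) = \left(36914 + \left(1 + \frac{1}{6} \cdot 124\right)\right) \left(-29966 + \frac{-579 - -220}{167 - 110}\right) = \left(36914 + \left(1 + \frac{62}{3}\right)\right) \left(-29966 + \frac{-579 + 220}{57}\right) = \left(36914 + \frac{65}{3}\right) \left(-29966 + \frac{1}{57} \left(-359\right)\right) = \frac{110807 \left(-29966 - \frac{359}{57}\right)}{3} = \frac{110807}{3} \left(- \frac{1708421}{57}\right) = - \frac{189305005747}{171}$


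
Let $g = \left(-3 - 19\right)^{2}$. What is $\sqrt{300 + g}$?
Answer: $28$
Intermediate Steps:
$g = 484$ ($g = \left(-22\right)^{2} = 484$)
$\sqrt{300 + g} = \sqrt{300 + 484} = \sqrt{784} = 28$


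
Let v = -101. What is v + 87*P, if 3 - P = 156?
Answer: -13412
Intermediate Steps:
P = -153 (P = 3 - 1*156 = 3 - 156 = -153)
v + 87*P = -101 + 87*(-153) = -101 - 13311 = -13412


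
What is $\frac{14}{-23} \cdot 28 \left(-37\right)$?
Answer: $\frac{14504}{23} \approx 630.61$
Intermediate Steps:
$\frac{14}{-23} \cdot 28 \left(-37\right) = 14 \left(- \frac{1}{23}\right) 28 \left(-37\right) = \left(- \frac{14}{23}\right) 28 \left(-37\right) = \left(- \frac{392}{23}\right) \left(-37\right) = \frac{14504}{23}$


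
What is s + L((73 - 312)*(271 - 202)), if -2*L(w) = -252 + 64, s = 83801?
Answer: 83895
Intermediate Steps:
L(w) = 94 (L(w) = -(-252 + 64)/2 = -1/2*(-188) = 94)
s + L((73 - 312)*(271 - 202)) = 83801 + 94 = 83895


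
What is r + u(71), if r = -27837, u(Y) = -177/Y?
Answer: -1976604/71 ≈ -27840.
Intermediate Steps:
r + u(71) = -27837 - 177/71 = -1976604/71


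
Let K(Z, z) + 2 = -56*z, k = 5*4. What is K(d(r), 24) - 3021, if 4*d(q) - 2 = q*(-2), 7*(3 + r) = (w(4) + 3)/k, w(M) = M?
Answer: -4367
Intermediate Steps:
k = 20
r = -59/20 (r = -3 + ((4 + 3)/20)/7 = -3 + (7*(1/20))/7 = -3 + (⅐)*(7/20) = -3 + 1/20 = -59/20 ≈ -2.9500)
d(q) = ½ - q/2 (d(q) = ½ + (q*(-2))/4 = ½ + (-2*q)/4 = ½ - q/2)
K(Z, z) = -2 - 56*z
K(d(r), 24) - 3021 = (-2 - 56*24) - 3021 = (-2 - 1344) - 3021 = -1346 - 3021 = -4367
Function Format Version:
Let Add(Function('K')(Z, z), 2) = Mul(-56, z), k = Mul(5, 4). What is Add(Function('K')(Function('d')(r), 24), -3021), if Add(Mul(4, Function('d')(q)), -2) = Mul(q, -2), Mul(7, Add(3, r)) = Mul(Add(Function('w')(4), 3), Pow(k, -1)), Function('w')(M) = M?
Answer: -4367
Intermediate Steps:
k = 20
r = Rational(-59, 20) (r = Add(-3, Mul(Rational(1, 7), Mul(Add(4, 3), Pow(20, -1)))) = Add(-3, Mul(Rational(1, 7), Mul(7, Rational(1, 20)))) = Add(-3, Mul(Rational(1, 7), Rational(7, 20))) = Add(-3, Rational(1, 20)) = Rational(-59, 20) ≈ -2.9500)
Function('d')(q) = Add(Rational(1, 2), Mul(Rational(-1, 2), q)) (Function('d')(q) = Add(Rational(1, 2), Mul(Rational(1, 4), Mul(q, -2))) = Add(Rational(1, 2), Mul(Rational(1, 4), Mul(-2, q))) = Add(Rational(1, 2), Mul(Rational(-1, 2), q)))
Function('K')(Z, z) = Add(-2, Mul(-56, z))
Add(Function('K')(Function('d')(r), 24), -3021) = Add(Add(-2, Mul(-56, 24)), -3021) = Add(Add(-2, -1344), -3021) = Add(-1346, -3021) = -4367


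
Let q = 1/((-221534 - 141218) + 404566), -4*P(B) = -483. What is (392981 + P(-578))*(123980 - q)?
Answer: 8151514686853633/167256 ≈ 4.8737e+10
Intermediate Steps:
P(B) = 483/4 (P(B) = -¼*(-483) = 483/4)
q = 1/41814 (q = 1/(-362752 + 404566) = 1/41814 ≈ 2.3915e-5)
(392981 + P(-578))*(123980 - q) = (392981 + 483/4)*(123980 - 1*1/41814) = 1572407*(123980 - 1/41814)/4 = (1572407/4)*(5184099719/41814) = 8151514686853633/167256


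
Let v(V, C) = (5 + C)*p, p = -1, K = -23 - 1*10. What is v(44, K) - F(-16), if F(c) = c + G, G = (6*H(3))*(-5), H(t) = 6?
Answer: 224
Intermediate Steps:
K = -33 (K = -23 - 10 = -33)
G = -180 (G = (6*6)*(-5) = 36*(-5) = -180)
F(c) = -180 + c (F(c) = c - 180 = -180 + c)
v(V, C) = -5 - C (v(V, C) = (5 + C)*(-1) = -5 - C)
v(44, K) - F(-16) = (-5 - 1*(-33)) - (-180 - 16) = (-5 + 33) - 1*(-196) = 28 + 196 = 224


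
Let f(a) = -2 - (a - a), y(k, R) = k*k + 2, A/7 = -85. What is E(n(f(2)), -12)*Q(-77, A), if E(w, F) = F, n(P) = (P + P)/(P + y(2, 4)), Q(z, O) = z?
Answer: 924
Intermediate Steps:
A = -595 (A = 7*(-85) = -595)
y(k, R) = 2 + k² (y(k, R) = k² + 2 = 2 + k²)
f(a) = -2 (f(a) = -2 - 1*0 = -2 + 0 = -2)
n(P) = 2*P/(6 + P) (n(P) = (P + P)/(P + (2 + 2²)) = (2*P)/(P + (2 + 4)) = (2*P)/(P + 6) = (2*P)/(6 + P) = 2*P/(6 + P))
E(n(f(2)), -12)*Q(-77, A) = -12*(-77) = 924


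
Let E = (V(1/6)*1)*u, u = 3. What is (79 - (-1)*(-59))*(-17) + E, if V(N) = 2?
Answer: -334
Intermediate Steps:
E = 6 (E = (2*1)*3 = 2*3 = 6)
(79 - (-1)*(-59))*(-17) + E = (79 - (-1)*(-59))*(-17) + 6 = (79 - 1*59)*(-17) + 6 = (79 - 59)*(-17) + 6 = 20*(-17) + 6 = -340 + 6 = -334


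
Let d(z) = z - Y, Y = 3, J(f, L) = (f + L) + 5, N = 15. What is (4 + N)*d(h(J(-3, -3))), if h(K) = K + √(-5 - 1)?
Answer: -76 + 19*I*√6 ≈ -76.0 + 46.54*I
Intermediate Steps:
J(f, L) = 5 + L + f (J(f, L) = (L + f) + 5 = 5 + L + f)
h(K) = K + I*√6 (h(K) = K + √(-6) = K + I*√6)
d(z) = -3 + z (d(z) = z - 1*3 = z - 3 = -3 + z)
(4 + N)*d(h(J(-3, -3))) = (4 + 15)*(-3 + ((5 - 3 - 3) + I*√6)) = 19*(-3 + (-1 + I*√6)) = 19*(-4 + I*√6) = -76 + 19*I*√6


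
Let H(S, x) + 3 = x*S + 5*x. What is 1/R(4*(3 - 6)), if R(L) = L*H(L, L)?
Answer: -1/972 ≈ -0.0010288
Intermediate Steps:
H(S, x) = -3 + 5*x + S*x (H(S, x) = -3 + (x*S + 5*x) = -3 + (S*x + 5*x) = -3 + (5*x + S*x) = -3 + 5*x + S*x)
R(L) = L*(-3 + L² + 5*L) (R(L) = L*(-3 + 5*L + L*L) = L*(-3 + 5*L + L²) = L*(-3 + L² + 5*L))
1/R(4*(3 - 6)) = 1/((4*(3 - 6))*(-3 + (4*(3 - 6))² + 5*(4*(3 - 6)))) = 1/((4*(-3))*(-3 + (4*(-3))² + 5*(4*(-3)))) = 1/(-12*(-3 + (-12)² + 5*(-12))) = 1/(-12*(-3 + 144 - 60)) = 1/(-12*81) = 1/(-972) = -1/972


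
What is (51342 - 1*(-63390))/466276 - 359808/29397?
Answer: -13699754867/1142259631 ≈ -11.994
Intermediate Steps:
(51342 - 1*(-63390))/466276 - 359808/29397 = (51342 + 63390)*(1/466276) - 359808*1/29397 = 114732*(1/466276) - 119936/9799 = 28683/116569 - 119936/9799 = -13699754867/1142259631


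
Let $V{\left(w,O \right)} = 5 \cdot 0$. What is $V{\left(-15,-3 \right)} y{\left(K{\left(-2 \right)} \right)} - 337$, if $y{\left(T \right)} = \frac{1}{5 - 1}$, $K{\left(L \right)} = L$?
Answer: $-337$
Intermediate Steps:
$y{\left(T \right)} = \frac{1}{4}$
$V{\left(w,O \right)} = 0$
$V{\left(-15,-3 \right)} y{\left(K{\left(-2 \right)} \right)} - 337 = 0 \cdot \frac{1}{4} - 337 = 0 - 337 = -337$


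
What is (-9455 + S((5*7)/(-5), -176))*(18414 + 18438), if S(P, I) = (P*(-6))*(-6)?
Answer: -357722364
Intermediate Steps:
S(P, I) = 36*P (S(P, I) = -6*P*(-6) = 36*P)
(-9455 + S((5*7)/(-5), -176))*(18414 + 18438) = (-9455 + 36*((5*7)/(-5)))*(18414 + 18438) = (-9455 + 36*(35*(-⅕)))*36852 = (-9455 + 36*(-7))*36852 = (-9455 - 252)*36852 = -9707*36852 = -357722364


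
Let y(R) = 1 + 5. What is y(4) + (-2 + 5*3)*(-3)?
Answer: -33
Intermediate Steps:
y(R) = 6
y(4) + (-2 + 5*3)*(-3) = 6 + (-2 + 5*3)*(-3) = 6 + (-2 + 15)*(-3) = 6 + 13*(-3) = 6 - 39 = -33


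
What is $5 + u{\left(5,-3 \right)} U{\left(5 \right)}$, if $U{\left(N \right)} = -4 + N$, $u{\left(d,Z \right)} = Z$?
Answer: $2$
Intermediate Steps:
$5 + u{\left(5,-3 \right)} U{\left(5 \right)} = 5 - 3 \left(-4 + 5\right) = 5 - 3 = 2$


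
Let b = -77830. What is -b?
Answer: 77830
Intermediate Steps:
-b = -1*(-77830) = 77830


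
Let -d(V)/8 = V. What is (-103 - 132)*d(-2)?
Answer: -3760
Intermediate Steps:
d(V) = -8*V
(-103 - 132)*d(-2) = (-103 - 132)*(-8*(-2)) = -235*16 = -3760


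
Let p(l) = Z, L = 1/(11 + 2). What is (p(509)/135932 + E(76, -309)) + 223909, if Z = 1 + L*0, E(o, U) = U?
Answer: 30394395201/135932 ≈ 2.2360e+5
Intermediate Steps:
L = 1/13 ≈ 0.076923
Z = 1 (Z = 1 + (1/13)*0 = 1 + 0 = 1)
p(l) = 1
(p(509)/135932 + E(76, -309)) + 223909 = (1/135932 - 309) + 223909 = -42002987/135932 + 223909 = 30394395201/135932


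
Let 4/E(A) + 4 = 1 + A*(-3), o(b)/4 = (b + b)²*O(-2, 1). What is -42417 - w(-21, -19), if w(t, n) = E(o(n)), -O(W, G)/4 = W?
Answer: -5880141455/138627 ≈ -42417.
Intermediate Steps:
O(W, G) = -4*W
o(b) = 128*b² (o(b) = 4*((b + b)²*(-4*(-2))) = 4*((2*b)²*8) = 4*((4*b²)*8) = 4*(32*b²) = 128*b²)
E(A) = 4/(-3 - 3*A) (E(A) = 4/(-4 + (1 + A*(-3))) = 4/(-4 + (1 - 3*A)) = 4/(-3 - 3*A))
w(t, n) = -4/(3 + 384*n²) (w(t, n) = -4/(3 + 3*(128*n²)) = -4/(3 + 384*n²))
-42417 - w(-21, -19) = -42417 - (-4)/(3 + 384*(-19)²) = -42417 - (-4)/(3 + 384*361) = -42417 - (-4)/(3 + 138624) = -42417 - (-4)/138627 = -42417 - 1*(-4/138627) = -42417 + 4/138627 = -5880141455/138627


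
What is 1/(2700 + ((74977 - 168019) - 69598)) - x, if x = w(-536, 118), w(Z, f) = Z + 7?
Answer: 84608259/159940 ≈ 529.00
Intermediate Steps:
w(Z, f) = 7 + Z
x = -529 (x = 7 - 536 = -529)
1/(2700 + ((74977 - 168019) - 69598)) - x = 1/(2700 + ((74977 - 168019) - 69598)) - 1*(-529) = 1/(2700 + (-93042 - 69598)) + 529 = 1/(2700 - 162640) + 529 = 1/(-159940) + 529 = -1/159940 + 529 = 84608259/159940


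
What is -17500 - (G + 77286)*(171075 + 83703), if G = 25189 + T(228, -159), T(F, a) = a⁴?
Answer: -162862106818708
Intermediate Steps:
G = 639154150 (G = 25189 + (-159)⁴ = 25189 + 639128961 = 639154150)
-17500 - (G + 77286)*(171075 + 83703) = -17500 - (639154150 + 77286)*(171075 + 83703) = -17500 - 639231436*254778 = -17500 - 1*162862106801208 = -17500 - 162862106801208 = -162862106818708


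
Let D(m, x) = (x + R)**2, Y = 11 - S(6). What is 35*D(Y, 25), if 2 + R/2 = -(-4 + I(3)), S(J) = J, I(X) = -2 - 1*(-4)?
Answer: 21875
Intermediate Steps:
I(X) = 2 (I(X) = -2 + 4 = 2)
R = 0 (R = -4 + 2*(-(-4 + 2)) = -4 + 2*(-1*(-2)) = -4 + 2*2 = -4 + 4 = 0)
Y = 5 (Y = 11 - 1*6 = 11 - 6 = 5)
D(m, x) = x**2 (D(m, x) = (x + 0)**2 = x**2)
35*D(Y, 25) = 35*25**2 = 35*625 = 21875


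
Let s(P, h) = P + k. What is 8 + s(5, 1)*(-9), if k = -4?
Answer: -1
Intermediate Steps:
s(P, h) = -4 + P (s(P, h) = P - 4 = -4 + P)
8 + s(5, 1)*(-9) = 8 + (-4 + 5)*(-9) = 8 + 1*(-9) = 8 - 9 = -1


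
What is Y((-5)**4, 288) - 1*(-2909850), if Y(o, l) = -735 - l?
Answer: 2908827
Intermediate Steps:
Y((-5)**4, 288) - 1*(-2909850) = (-735 - 1*288) - 1*(-2909850) = (-735 - 288) + 2909850 = -1023 + 2909850 = 2908827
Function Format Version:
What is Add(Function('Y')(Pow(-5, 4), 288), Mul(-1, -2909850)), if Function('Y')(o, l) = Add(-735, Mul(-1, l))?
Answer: 2908827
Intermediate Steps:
Add(Function('Y')(Pow(-5, 4), 288), Mul(-1, -2909850)) = Add(Add(-735, Mul(-1, 288)), Mul(-1, -2909850)) = Add(Add(-735, -288), 2909850) = Add(-1023, 2909850) = 2908827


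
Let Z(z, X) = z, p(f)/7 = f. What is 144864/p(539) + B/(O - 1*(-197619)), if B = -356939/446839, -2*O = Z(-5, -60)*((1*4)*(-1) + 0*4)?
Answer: 12791404086682817/333153666199123 ≈ 38.395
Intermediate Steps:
p(f) = 7*f
O = -10 (O = -(-5)*((1*4)*(-1) + 0*4)/2 = -(-5)*(4*(-1) + 0)/2 = -(-5)*(-4 + 0)/2 = -(-5)*(-4)/2 = -½*20 = -10)
B = -356939/446839 (B = -356939*1/446839 = -356939/446839 ≈ -0.79881)
144864/p(539) + B/(O - 1*(-197619)) = 144864/((7*539)) - 356939/(446839*(-10 - 1*(-197619))) = 144864/3773 - 356939/(446839*(-10 + 197619)) = 144864*(1/3773) - 356939/446839/197609 = 144864/3773 - 356939/446839*1/197609 = 144864/3773 - 356939/88299407951 = 12791404086682817/333153666199123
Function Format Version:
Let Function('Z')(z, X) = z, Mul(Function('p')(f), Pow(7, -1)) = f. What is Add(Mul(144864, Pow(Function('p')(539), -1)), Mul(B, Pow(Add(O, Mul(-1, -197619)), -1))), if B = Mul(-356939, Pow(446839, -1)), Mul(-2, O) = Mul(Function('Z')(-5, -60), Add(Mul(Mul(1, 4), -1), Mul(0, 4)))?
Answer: Rational(12791404086682817, 333153666199123) ≈ 38.395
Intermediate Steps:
Function('p')(f) = Mul(7, f)
O = -10 (O = Mul(Rational(-1, 2), Mul(-5, Add(Mul(Mul(1, 4), -1), Mul(0, 4)))) = Mul(Rational(-1, 2), Mul(-5, Add(Mul(4, -1), 0))) = Mul(Rational(-1, 2), Mul(-5, Add(-4, 0))) = Mul(Rational(-1, 2), Mul(-5, -4)) = Mul(Rational(-1, 2), 20) = -10)
B = Rational(-356939, 446839) (B = Mul(-356939, Rational(1, 446839)) = Rational(-356939, 446839) ≈ -0.79881)
Add(Mul(144864, Pow(Function('p')(539), -1)), Mul(B, Pow(Add(O, Mul(-1, -197619)), -1))) = Add(Mul(144864, Pow(Mul(7, 539), -1)), Mul(Rational(-356939, 446839), Pow(Add(-10, Mul(-1, -197619)), -1))) = Add(Mul(144864, Pow(3773, -1)), Mul(Rational(-356939, 446839), Pow(Add(-10, 197619), -1))) = Add(Mul(144864, Rational(1, 3773)), Mul(Rational(-356939, 446839), Pow(197609, -1))) = Add(Rational(144864, 3773), Mul(Rational(-356939, 446839), Rational(1, 197609))) = Add(Rational(144864, 3773), Rational(-356939, 88299407951)) = Rational(12791404086682817, 333153666199123)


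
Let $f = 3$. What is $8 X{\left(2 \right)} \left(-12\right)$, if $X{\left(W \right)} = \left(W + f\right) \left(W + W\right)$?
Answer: $-1920$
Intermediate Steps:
$X{\left(W \right)} = 2 W \left(3 + W\right)$ ($X{\left(W \right)} = \left(W + 3\right) \left(W + W\right) = \left(3 + W\right) 2 W = 2 W \left(3 + W\right)$)
$8 X{\left(2 \right)} \left(-12\right) = 8 \cdot 2 \cdot 2 \left(3 + 2\right) \left(-12\right) = 8 \cdot 2 \cdot 2 \cdot 5 \left(-12\right) = 8 \cdot 20 \left(-12\right) = 160 \left(-12\right) = -1920$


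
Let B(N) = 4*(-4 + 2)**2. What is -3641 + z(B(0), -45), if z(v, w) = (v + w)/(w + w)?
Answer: -327661/90 ≈ -3640.7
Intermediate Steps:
B(N) = 16 (B(N) = 4*(-2)**2 = 4*4 = 16)
z(v, w) = (v + w)/(2*w) (z(v, w) = (v + w)/((2*w)) = (v + w)*(1/(2*w)) = (v + w)/(2*w))
-3641 + z(B(0), -45) = -3641 + (1/2)*(16 - 45)/(-45) = -3641 + (1/2)*(-1/45)*(-29) = -3641 + 29/90 = -327661/90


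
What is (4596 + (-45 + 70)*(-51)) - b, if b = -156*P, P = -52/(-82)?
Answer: 140217/41 ≈ 3419.9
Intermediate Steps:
P = 26/41 (P = -52*(-1/82) = 26/41 ≈ 0.63415)
b = -4056/41 (b = -156*26/41 = -4056/41 ≈ -98.927)
(4596 + (-45 + 70)*(-51)) - b = (4596 + (-45 + 70)*(-51)) - 1*(-4056/41) = (4596 + 25*(-51)) + 4056/41 = (4596 - 1275) + 4056/41 = 3321 + 4056/41 = 140217/41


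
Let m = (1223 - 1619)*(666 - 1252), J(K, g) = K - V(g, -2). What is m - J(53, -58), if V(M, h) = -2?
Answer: 232001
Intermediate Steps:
J(K, g) = 2 + K (J(K, g) = K - 1*(-2) = K + 2 = 2 + K)
m = 232056 (m = -396*(-586) = 232056)
m - J(53, -58) = 232056 - (2 + 53) = 232056 - 1*55 = 232056 - 55 = 232001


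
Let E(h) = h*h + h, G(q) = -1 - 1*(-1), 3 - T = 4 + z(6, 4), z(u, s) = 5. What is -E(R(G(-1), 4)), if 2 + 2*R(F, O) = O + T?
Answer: -2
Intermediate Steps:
T = -6 (T = 3 - (4 + 5) = 3 - 1*9 = 3 - 9 = -6)
G(q) = 0 (G(q) = -1 + 1 = 0)
R(F, O) = -4 + O/2 (R(F, O) = -1 + (O - 6)/2 = -1 + (-6 + O)/2 = -1 + (-3 + O/2) = -4 + O/2)
E(h) = h + h**2 (E(h) = h**2 + h = h + h**2)
-E(R(G(-1), 4)) = -(-4 + (1/2)*4)*(1 + (-4 + (1/2)*4)) = -(-4 + 2)*(1 + (-4 + 2)) = -(-2)*(1 - 2) = -(-2)*(-1) = -1*2 = -2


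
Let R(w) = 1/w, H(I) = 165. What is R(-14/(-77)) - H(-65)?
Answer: -319/2 ≈ -159.50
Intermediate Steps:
R(-14/(-77)) - H(-65) = 1/(-14/(-77)) - 1*165 = 1/(-14*(-1/77)) - 165 = 1/(2/11) - 165 = 11/2 - 165 = -319/2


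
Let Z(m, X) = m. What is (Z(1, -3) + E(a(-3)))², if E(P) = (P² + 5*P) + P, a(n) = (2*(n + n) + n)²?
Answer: 2701504576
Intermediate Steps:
a(n) = 25*n² (a(n) = (2*(2*n) + n)² = (4*n + n)² = (5*n)² = 25*n²)
E(P) = P² + 6*P
(Z(1, -3) + E(a(-3)))² = (1 + (25*(-3)²)*(6 + 25*(-3)²))² = (1 + (25*9)*(6 + 25*9))² = (1 + 225*(6 + 225))² = (1 + 225*231)² = (1 + 51975)² = 51976² = 2701504576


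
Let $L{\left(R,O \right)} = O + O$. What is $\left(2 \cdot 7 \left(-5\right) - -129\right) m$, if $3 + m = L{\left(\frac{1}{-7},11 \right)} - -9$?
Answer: $1652$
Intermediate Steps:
$L{\left(R,O \right)} = 2 O$
$m = 28$ ($m = -3 + \left(2 \cdot 11 - -9\right) = -3 + \left(22 + 9\right) = -3 + 31 = 28$)
$\left(2 \cdot 7 \left(-5\right) - -129\right) m = \left(2 \cdot 7 \left(-5\right) - -129\right) 28 = \left(14 \left(-5\right) + 129\right) 28 = \left(-70 + 129\right) 28 = 59 \cdot 28 = 1652$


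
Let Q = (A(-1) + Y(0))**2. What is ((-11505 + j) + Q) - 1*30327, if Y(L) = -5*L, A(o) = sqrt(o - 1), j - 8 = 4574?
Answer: -37252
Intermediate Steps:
j = 4582 (j = 8 + 4574 = 4582)
A(o) = sqrt(-1 + o)
Q = -2 (Q = (sqrt(-1 - 1) - 5*0)**2 = (sqrt(-2) + 0)**2 = (I*sqrt(2) + 0)**2 = (I*sqrt(2))**2 = -2)
((-11505 + j) + Q) - 1*30327 = ((-11505 + 4582) - 2) - 1*30327 = (-6923 - 2) - 30327 = -6925 - 30327 = -37252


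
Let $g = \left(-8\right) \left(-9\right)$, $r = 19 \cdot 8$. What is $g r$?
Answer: $10944$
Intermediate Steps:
$r = 152$
$g = 72$
$g r = 72 \cdot 152 = 10944$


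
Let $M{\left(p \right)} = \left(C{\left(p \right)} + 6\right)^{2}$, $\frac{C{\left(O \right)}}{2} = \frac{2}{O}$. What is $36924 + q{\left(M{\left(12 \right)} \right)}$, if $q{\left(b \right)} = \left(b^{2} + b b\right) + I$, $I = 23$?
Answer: $\frac{3253349}{81} \approx 40165.0$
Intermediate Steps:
$C{\left(O \right)} = \frac{4}{O}$ ($C{\left(O \right)} = 2 \frac{2}{O} = \frac{4}{O}$)
$M{\left(p \right)} = \left(6 + \frac{4}{p}\right)^{2}$ ($M{\left(p \right)} = \left(\frac{4}{p} + 6\right)^{2} = \left(6 + \frac{4}{p}\right)^{2}$)
$q{\left(b \right)} = 23 + 2 b^{2}$ ($q{\left(b \right)} = \left(b^{2} + b b\right) + 23 = \left(b^{2} + b^{2}\right) + 23 = 2 b^{2} + 23 = 23 + 2 b^{2}$)
$36924 + q{\left(M{\left(12 \right)} \right)} = 36924 + \left(23 + 2 \left(\left(6 + \frac{4}{12}\right)^{2}\right)^{2}\right) = 36924 + \left(23 + 2 \left(\left(6 + 4 \cdot \frac{1}{12}\right)^{2}\right)^{2}\right) = 36924 + \left(23 + 2 \left(\left(6 + \frac{1}{3}\right)^{2}\right)^{2}\right) = 36924 + \left(23 + 2 \left(\left(\frac{19}{3}\right)^{2}\right)^{2}\right) = 36924 + \left(23 + 2 \left(\frac{361}{9}\right)^{2}\right) = 36924 + \left(23 + 2 \cdot \frac{130321}{81}\right) = 36924 + \left(23 + \frac{260642}{81}\right) = 36924 + \frac{262505}{81} = \frac{3253349}{81}$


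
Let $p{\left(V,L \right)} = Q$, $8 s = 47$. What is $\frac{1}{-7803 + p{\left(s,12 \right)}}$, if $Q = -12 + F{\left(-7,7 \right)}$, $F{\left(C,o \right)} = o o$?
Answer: $- \frac{1}{7766} \approx -0.00012877$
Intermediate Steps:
$s = \frac{47}{8}$ ($s = \frac{1}{8} \cdot 47 = \frac{47}{8} \approx 5.875$)
$F{\left(C,o \right)} = o^{2}$
$Q = 37$ ($Q = -12 + 7^{2} = -12 + 49 = 37$)
$p{\left(V,L \right)} = 37$
$\frac{1}{-7803 + p{\left(s,12 \right)}} = \frac{1}{-7803 + 37} = \frac{1}{-7766} = - \frac{1}{7766}$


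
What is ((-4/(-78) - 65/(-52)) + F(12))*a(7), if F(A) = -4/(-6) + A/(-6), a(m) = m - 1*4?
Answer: -5/52 ≈ -0.096154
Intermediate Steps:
a(m) = -4 + m (a(m) = m - 4 = -4 + m)
F(A) = ⅔ - A/6 (F(A) = -4*(-⅙) + A*(-⅙) = ⅔ - A/6)
((-4/(-78) - 65/(-52)) + F(12))*a(7) = ((-4/(-78) - 65/(-52)) + (⅔ - ⅙*12))*(-4 + 7) = ((-4*(-1/78) - 65*(-1/52)) + (⅔ - 2))*3 = ((2/39 + 5/4) - 4/3)*3 = (203/156 - 4/3)*3 = -5/156*3 = -5/52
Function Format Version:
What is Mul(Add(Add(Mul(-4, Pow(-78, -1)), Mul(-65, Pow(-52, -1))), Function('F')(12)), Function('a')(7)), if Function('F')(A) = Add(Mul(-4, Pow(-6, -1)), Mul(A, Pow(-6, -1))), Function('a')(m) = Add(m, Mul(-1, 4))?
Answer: Rational(-5, 52) ≈ -0.096154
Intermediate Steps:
Function('a')(m) = Add(-4, m) (Function('a')(m) = Add(m, -4) = Add(-4, m))
Function('F')(A) = Add(Rational(2, 3), Mul(Rational(-1, 6), A)) (Function('F')(A) = Add(Mul(-4, Rational(-1, 6)), Mul(A, Rational(-1, 6))) = Add(Rational(2, 3), Mul(Rational(-1, 6), A)))
Mul(Add(Add(Mul(-4, Pow(-78, -1)), Mul(-65, Pow(-52, -1))), Function('F')(12)), Function('a')(7)) = Mul(Add(Add(Mul(-4, Pow(-78, -1)), Mul(-65, Pow(-52, -1))), Add(Rational(2, 3), Mul(Rational(-1, 6), 12))), Add(-4, 7)) = Mul(Add(Add(Mul(-4, Rational(-1, 78)), Mul(-65, Rational(-1, 52))), Add(Rational(2, 3), -2)), 3) = Mul(Add(Add(Rational(2, 39), Rational(5, 4)), Rational(-4, 3)), 3) = Mul(Add(Rational(203, 156), Rational(-4, 3)), 3) = Mul(Rational(-5, 156), 3) = Rational(-5, 52)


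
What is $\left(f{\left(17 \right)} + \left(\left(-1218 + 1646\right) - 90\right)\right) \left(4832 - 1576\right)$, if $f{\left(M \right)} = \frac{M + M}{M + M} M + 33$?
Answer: $1263328$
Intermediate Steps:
$f{\left(M \right)} = 33 + M$ ($f{\left(M \right)} = \frac{2 M}{2 M} M + 33 = 2 M \frac{1}{2 M} M + 33 = 1 M + 33 = M + 33 = 33 + M$)
$\left(f{\left(17 \right)} + \left(\left(-1218 + 1646\right) - 90\right)\right) \left(4832 - 1576\right) = \left(\left(33 + 17\right) + \left(\left(-1218 + 1646\right) - 90\right)\right) \left(4832 - 1576\right) = \left(50 + \left(428 - 90\right)\right) 3256 = \left(50 + 338\right) 3256 = 388 \cdot 3256 = 1263328$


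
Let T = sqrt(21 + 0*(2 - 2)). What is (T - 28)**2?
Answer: (28 - sqrt(21))**2 ≈ 548.38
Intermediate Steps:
T = sqrt(21) (T = sqrt(21 + 0*0) = sqrt(21 + 0) = sqrt(21) ≈ 4.5826)
(T - 28)**2 = (sqrt(21) - 28)**2 = (-28 + sqrt(21))**2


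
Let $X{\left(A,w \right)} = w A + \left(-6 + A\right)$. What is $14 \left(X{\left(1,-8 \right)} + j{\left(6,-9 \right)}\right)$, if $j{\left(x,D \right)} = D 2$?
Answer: $-434$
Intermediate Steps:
$j{\left(x,D \right)} = 2 D$
$X{\left(A,w \right)} = -6 + A + A w$ ($X{\left(A,w \right)} = A w + \left(-6 + A\right) = -6 + A + A w$)
$14 \left(X{\left(1,-8 \right)} + j{\left(6,-9 \right)}\right) = 14 \left(\left(-6 + 1 + 1 \left(-8\right)\right) + 2 \left(-9\right)\right) = 14 \left(\left(-6 + 1 - 8\right) - 18\right) = 14 \left(-13 - 18\right) = 14 \left(-31\right) = -434$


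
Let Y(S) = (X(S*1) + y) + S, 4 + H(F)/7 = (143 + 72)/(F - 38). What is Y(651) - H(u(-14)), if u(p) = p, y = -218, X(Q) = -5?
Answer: 25217/52 ≈ 484.94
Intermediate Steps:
H(F) = -28 + 1505/(-38 + F) (H(F) = -28 + 7*((143 + 72)/(F - 38)) = -28 + 7*(215/(-38 + F)) = -28 + 1505/(-38 + F))
Y(S) = -223 + S (Y(S) = (-5 - 218) + S = -223 + S)
Y(651) - H(u(-14)) = (-223 + 651) - 7*(367 - 4*(-14))/(-38 - 14) = 428 - 7*(367 + 56)/(-52) = 428 - 7*(-1)*423/52 = 428 - 1*(-2961/52) = 428 + 2961/52 = 25217/52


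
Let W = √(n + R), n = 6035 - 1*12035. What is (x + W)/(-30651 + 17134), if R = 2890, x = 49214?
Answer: -49214/13517 - I*√3110/13517 ≈ -3.6409 - 0.0041257*I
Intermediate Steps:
n = -6000 (n = 6035 - 12035 = -6000)
W = I*√3110 (W = √(-6000 + 2890) = √(-3110) = I*√3110 ≈ 55.767*I)
(x + W)/(-30651 + 17134) = (49214 + I*√3110)/(-30651 + 17134) = (49214 + I*√3110)/(-13517) = (49214 + I*√3110)*(-1/13517) = -49214/13517 - I*√3110/13517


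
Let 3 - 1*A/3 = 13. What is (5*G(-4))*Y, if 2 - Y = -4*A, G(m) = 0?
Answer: 0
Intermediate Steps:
A = -30 (A = 9 - 3*13 = 9 - 39 = -30)
Y = -118 (Y = 2 - (-4)*(-30) = 2 - 1*120 = 2 - 120 = -118)
(5*G(-4))*Y = (5*0)*(-118) = 0*(-118) = 0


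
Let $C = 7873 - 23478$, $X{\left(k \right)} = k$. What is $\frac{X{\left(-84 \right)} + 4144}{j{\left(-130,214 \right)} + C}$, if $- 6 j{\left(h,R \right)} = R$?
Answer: $- \frac{210}{809} \approx -0.25958$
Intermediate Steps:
$j{\left(h,R \right)} = - \frac{R}{6}$
$C = -15605$
$\frac{X{\left(-84 \right)} + 4144}{j{\left(-130,214 \right)} + C} = \frac{-84 + 4144}{\left(- \frac{1}{6}\right) 214 - 15605} = \frac{4060}{- \frac{107}{3} - 15605} = \frac{4060}{- \frac{46922}{3}} = 4060 \left(- \frac{3}{46922}\right) = - \frac{210}{809}$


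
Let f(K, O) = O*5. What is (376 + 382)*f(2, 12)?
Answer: 45480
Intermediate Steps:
f(K, O) = 5*O
(376 + 382)*f(2, 12) = (376 + 382)*(5*12) = 758*60 = 45480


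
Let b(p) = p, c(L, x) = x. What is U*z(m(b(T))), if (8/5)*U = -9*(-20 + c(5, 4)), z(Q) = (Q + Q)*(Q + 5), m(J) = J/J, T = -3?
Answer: 1080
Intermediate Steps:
m(J) = 1
z(Q) = 2*Q*(5 + Q) (z(Q) = (2*Q)*(5 + Q) = 2*Q*(5 + Q))
U = 90 (U = 5*(-9*(-20 + 4))/8 = 5*(-9*(-16))/8 = (5/8)*144 = 90)
U*z(m(b(T))) = 90*(2*1*(5 + 1)) = 90*(2*1*6) = 90*12 = 1080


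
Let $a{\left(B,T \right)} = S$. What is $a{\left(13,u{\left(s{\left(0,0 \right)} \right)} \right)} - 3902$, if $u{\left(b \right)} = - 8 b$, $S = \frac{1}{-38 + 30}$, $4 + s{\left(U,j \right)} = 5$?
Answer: $- \frac{31217}{8} \approx -3902.1$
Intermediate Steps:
$s{\left(U,j \right)} = 1$ ($s{\left(U,j \right)} = -4 + 5 = 1$)
$S = - \frac{1}{8}$ ($S = \frac{1}{-8} = - \frac{1}{8} \approx -0.125$)
$a{\left(B,T \right)} = - \frac{1}{8}$
$a{\left(13,u{\left(s{\left(0,0 \right)} \right)} \right)} - 3902 = - \frac{1}{8} - 3902 = - \frac{31217}{8}$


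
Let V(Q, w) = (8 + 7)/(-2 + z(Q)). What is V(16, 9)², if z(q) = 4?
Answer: 225/4 ≈ 56.250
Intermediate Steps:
V(Q, w) = 15/2 (V(Q, w) = (8 + 7)/(-2 + 4) = 15/2)
V(16, 9)² = (15/2)² = 225/4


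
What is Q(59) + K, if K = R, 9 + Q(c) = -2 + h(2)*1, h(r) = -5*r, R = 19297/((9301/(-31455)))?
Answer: -607182456/9301 ≈ -65281.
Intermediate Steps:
R = -606987135/9301 (R = 19297/((9301*(-1/31455))) = 19297/(-9301/31455) = 19297*(-31455/9301) = -606987135/9301 ≈ -65260.)
Q(c) = -21 (Q(c) = -9 + (-2 - 5*2*1) = -9 + (-2 - 10*1) = -9 + (-2 - 10) = -9 - 12 = -21)
K = -606987135/9301 ≈ -65260.
Q(59) + K = -21 - 606987135/9301 = -607182456/9301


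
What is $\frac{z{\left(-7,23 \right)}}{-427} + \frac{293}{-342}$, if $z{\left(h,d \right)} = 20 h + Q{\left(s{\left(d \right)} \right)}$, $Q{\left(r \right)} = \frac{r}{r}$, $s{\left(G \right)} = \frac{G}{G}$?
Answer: $- \frac{77573}{146034} \approx -0.5312$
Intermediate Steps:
$s{\left(G \right)} = 1$
$Q{\left(r \right)} = 1$
$z{\left(h,d \right)} = 1 + 20 h$ ($z{\left(h,d \right)} = 20 h + 1 = 1 + 20 h$)
$\frac{z{\left(-7,23 \right)}}{-427} + \frac{293}{-342} = \frac{1 + 20 \left(-7\right)}{-427} + \frac{293}{-342} = \left(1 - 140\right) \left(- \frac{1}{427}\right) + 293 \left(- \frac{1}{342}\right) = \left(-139\right) \left(- \frac{1}{427}\right) - \frac{293}{342} = \frac{139}{427} - \frac{293}{342} = - \frac{77573}{146034}$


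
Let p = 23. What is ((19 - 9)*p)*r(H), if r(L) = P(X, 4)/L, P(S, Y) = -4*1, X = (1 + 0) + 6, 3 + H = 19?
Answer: -115/2 ≈ -57.500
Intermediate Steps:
H = 16 (H = -3 + 19 = 16)
X = 7 (X = 1 + 6 = 7)
P(S, Y) = -4
r(L) = -4/L
((19 - 9)*p)*r(H) = ((19 - 9)*23)*(-4/16) = (10*23)*(-4*1/16) = 230*(-¼) = -115/2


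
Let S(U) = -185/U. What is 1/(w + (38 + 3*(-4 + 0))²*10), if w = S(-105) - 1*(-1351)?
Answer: 21/170368 ≈ 0.00012326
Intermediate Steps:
w = 28408/21 (w = -185/(-105) - 1*(-1351) = -185*(-1/105) + 1351 = 37/21 + 1351 = 28408/21 ≈ 1352.8)
1/(w + (38 + 3*(-4 + 0))²*10) = 1/(28408/21 + (38 + 3*(-4 + 0))²*10) = 1/(28408/21 + (38 + 3*(-4))²*10) = 1/(28408/21 + (38 - 12)²*10) = 1/(28408/21 + 26²*10) = 1/(28408/21 + 676*10) = 1/(28408/21 + 6760) = 1/(170368/21) = 21/170368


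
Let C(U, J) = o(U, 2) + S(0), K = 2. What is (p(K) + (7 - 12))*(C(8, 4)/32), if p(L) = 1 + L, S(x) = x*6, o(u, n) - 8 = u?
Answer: -1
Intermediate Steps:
o(u, n) = 8 + u
S(x) = 6*x
C(U, J) = 8 + U (C(U, J) = (8 + U) + 6*0 = (8 + U) + 0 = 8 + U)
(p(K) + (7 - 12))*(C(8, 4)/32) = ((1 + 2) + (7 - 12))*((8 + 8)/32) = (3 - 5)*(16*(1/32)) = -2*1/2 = -1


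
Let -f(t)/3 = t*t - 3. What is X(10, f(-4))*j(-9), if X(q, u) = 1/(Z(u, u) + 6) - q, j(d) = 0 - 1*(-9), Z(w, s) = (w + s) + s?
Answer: -3333/37 ≈ -90.081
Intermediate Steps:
f(t) = 9 - 3*t² (f(t) = -3*(t*t - 3) = -3*(t² - 3) = -3*(-3 + t²) = 9 - 3*t²)
Z(w, s) = w + 2*s (Z(w, s) = (s + w) + s = w + 2*s)
j(d) = 9 (j(d) = 0 + 9 = 9)
X(q, u) = 1/(6 + 3*u) - q (X(q, u) = 1/((u + 2*u) + 6) - q = 1/(3*u + 6) - q = 1/(6 + 3*u) - q)
X(10, f(-4))*j(-9) = ((⅓ - 2*10 - 1*10*(9 - 3*(-4)²))/(2 + (9 - 3*(-4)²)))*9 = ((⅓ - 20 - 1*10*(9 - 3*16))/(2 + (9 - 3*16)))*9 = ((⅓ - 20 - 1*10*(9 - 48))/(2 + (9 - 48)))*9 = ((⅓ - 20 - 1*10*(-39))/(2 - 39))*9 = ((⅓ - 20 + 390)/(-37))*9 = -1/37*1111/3*9 = -1111/111*9 = -3333/37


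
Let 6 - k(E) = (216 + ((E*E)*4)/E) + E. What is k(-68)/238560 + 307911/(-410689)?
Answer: -7340185859/9797396784 ≈ -0.74920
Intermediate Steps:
k(E) = -210 - 5*E (k(E) = 6 - ((216 + ((E*E)*4)/E) + E) = 6 - ((216 + (E²*4)/E) + E) = 6 - ((216 + (4*E²)/E) + E) = 6 - ((216 + 4*E) + E) = 6 - (216 + 5*E) = 6 + (-216 - 5*E) = -210 - 5*E)
k(-68)/238560 + 307911/(-410689) = (-210 - 5*(-68))/238560 + 307911/(-410689) = (-210 + 340)*(1/238560) + 307911*(-1/410689) = 130*(1/238560) - 307911/410689 = 13/23856 - 307911/410689 = -7340185859/9797396784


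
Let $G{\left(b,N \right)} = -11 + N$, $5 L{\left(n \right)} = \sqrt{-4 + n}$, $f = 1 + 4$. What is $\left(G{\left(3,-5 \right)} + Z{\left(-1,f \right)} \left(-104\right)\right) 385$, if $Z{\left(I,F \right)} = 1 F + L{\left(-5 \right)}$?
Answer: $-206360 - 24024 i \approx -2.0636 \cdot 10^{5} - 24024.0 i$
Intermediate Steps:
$f = 5$
$L{\left(n \right)} = \frac{\sqrt{-4 + n}}{5}$
$Z{\left(I,F \right)} = F + \frac{3 i}{5}$ ($Z{\left(I,F \right)} = 1 F + \frac{\sqrt{-4 - 5}}{5} = F + \frac{\sqrt{-9}}{5} = F + \frac{3 i}{5}$)
$\left(G{\left(3,-5 \right)} + Z{\left(-1,f \right)} \left(-104\right)\right) 385 = \left(\left(-11 - 5\right) + \left(5 + \frac{3 i}{5}\right) \left(-104\right)\right) 385 = \left(-16 - \left(520 + \frac{312 i}{5}\right)\right) 385 = \left(-536 - \frac{312 i}{5}\right) 385 = -206360 - 24024 i$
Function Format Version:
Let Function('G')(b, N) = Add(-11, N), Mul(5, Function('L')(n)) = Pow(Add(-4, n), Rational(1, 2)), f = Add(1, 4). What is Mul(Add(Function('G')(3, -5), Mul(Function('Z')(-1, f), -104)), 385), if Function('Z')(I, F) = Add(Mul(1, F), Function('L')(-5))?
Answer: Add(-206360, Mul(-24024, I)) ≈ Add(-2.0636e+5, Mul(-24024., I))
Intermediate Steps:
f = 5
Function('L')(n) = Mul(Rational(1, 5), Pow(Add(-4, n), Rational(1, 2)))
Function('Z')(I, F) = Add(F, Mul(Rational(3, 5), I)) (Function('Z')(I, F) = Add(Mul(1, F), Mul(Rational(1, 5), Pow(Add(-4, -5), Rational(1, 2)))) = Add(F, Mul(Rational(1, 5), Pow(-9, Rational(1, 2)))) = Add(F, Mul(Rational(1, 5), Mul(3, I))) = Add(F, Mul(Rational(3, 5), I)))
Mul(Add(Function('G')(3, -5), Mul(Function('Z')(-1, f), -104)), 385) = Mul(Add(Add(-11, -5), Mul(Add(5, Mul(Rational(3, 5), I)), -104)), 385) = Mul(Add(-16, Add(-520, Mul(Rational(-312, 5), I))), 385) = Mul(Add(-536, Mul(Rational(-312, 5), I)), 385) = Add(-206360, Mul(-24024, I))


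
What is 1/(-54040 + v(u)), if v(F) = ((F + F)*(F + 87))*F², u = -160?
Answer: 1/597961960 ≈ 1.6723e-9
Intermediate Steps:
v(F) = 2*F³*(87 + F) (v(F) = ((2*F)*(87 + F))*F² = (2*F*(87 + F))*F² = 2*F³*(87 + F))
1/(-54040 + v(u)) = 1/(-54040 + 2*(-160)³*(87 - 160)) = 1/(-54040 + 2*(-4096000)*(-73)) = 1/(-54040 + 598016000) = 1/597961960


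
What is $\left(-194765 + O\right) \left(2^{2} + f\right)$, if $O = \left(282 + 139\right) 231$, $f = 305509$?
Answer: $-29791794682$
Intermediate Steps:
$O = 97251$ ($O = 421 \cdot 231 = 97251$)
$\left(-194765 + O\right) \left(2^{2} + f\right) = \left(-194765 + 97251\right) \left(2^{2} + 305509\right) = - 97514 \left(4 + 305509\right) = \left(-97514\right) 305513 = -29791794682$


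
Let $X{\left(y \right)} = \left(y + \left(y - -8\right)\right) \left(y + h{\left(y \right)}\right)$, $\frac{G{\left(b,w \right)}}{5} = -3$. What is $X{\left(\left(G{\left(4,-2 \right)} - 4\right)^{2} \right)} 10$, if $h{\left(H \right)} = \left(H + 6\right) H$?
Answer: $969790400$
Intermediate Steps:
$G{\left(b,w \right)} = -15$ ($G{\left(b,w \right)} = 5 \left(-3\right) = -15$)
$h{\left(H \right)} = H \left(6 + H\right)$ ($h{\left(H \right)} = \left(6 + H\right) H = H \left(6 + H\right)$)
$X{\left(y \right)} = \left(8 + 2 y\right) \left(y + y \left(6 + y\right)\right)$ ($X{\left(y \right)} = \left(y + \left(y - -8\right)\right) \left(y + y \left(6 + y\right)\right) = \left(y + \left(y + 8\right)\right) \left(y + y \left(6 + y\right)\right) = \left(y + \left(8 + y\right)\right) \left(y + y \left(6 + y\right)\right) = \left(8 + 2 y\right) \left(y + y \left(6 + y\right)\right)$)
$X{\left(\left(G{\left(4,-2 \right)} - 4\right)^{2} \right)} 10 = 2 \left(-15 - 4\right)^{2} \left(28 + \left(\left(-15 - 4\right)^{2}\right)^{2} + 11 \left(-15 - 4\right)^{2}\right) 10 = 2 \left(-19\right)^{2} \left(28 + \left(\left(-19\right)^{2}\right)^{2} + 11 \left(-19\right)^{2}\right) 10 = 2 \cdot 361 \left(28 + 361^{2} + 11 \cdot 361\right) 10 = 2 \cdot 361 \left(28 + 130321 + 3971\right) 10 = 2 \cdot 361 \cdot 134320 \cdot 10 = 96979040 \cdot 10 = 969790400$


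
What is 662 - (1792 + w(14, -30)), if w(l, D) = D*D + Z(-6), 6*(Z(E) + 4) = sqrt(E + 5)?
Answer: -2026 - I/6 ≈ -2026.0 - 0.16667*I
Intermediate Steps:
Z(E) = -4 + sqrt(5 + E)/6 (Z(E) = -4 + sqrt(E + 5)/6 = -4 + sqrt(5 + E)/6)
w(l, D) = -4 + D**2 + I/6 (w(l, D) = D*D + (-4 + sqrt(5 - 6)/6) = D**2 + (-4 + sqrt(-1)/6) = D**2 + (-4 + I/6) = -4 + D**2 + I/6)
662 - (1792 + w(14, -30)) = 662 - (1792 + (-4 + (-30)**2 + I/6)) = 662 - (1792 + (-4 + 900 + I/6)) = 662 - (1792 + (896 + I/6)) = 662 - (2688 + I/6) = 662 + (-2688 - I/6) = -2026 - I/6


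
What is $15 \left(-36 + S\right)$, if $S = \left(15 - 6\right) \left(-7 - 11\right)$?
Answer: $-2970$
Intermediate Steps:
$S = -162$ ($S = 9 \left(-18\right) = -162$)
$15 \left(-36 + S\right) = 15 \left(-36 - 162\right) = 15 \left(-198\right) = -2970$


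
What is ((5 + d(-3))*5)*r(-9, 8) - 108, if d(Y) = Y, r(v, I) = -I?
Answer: -188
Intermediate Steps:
((5 + d(-3))*5)*r(-9, 8) - 108 = ((5 - 3)*5)*(-1*8) - 108 = (2*5)*(-8) - 108 = 10*(-8) - 108 = -80 - 108 = -188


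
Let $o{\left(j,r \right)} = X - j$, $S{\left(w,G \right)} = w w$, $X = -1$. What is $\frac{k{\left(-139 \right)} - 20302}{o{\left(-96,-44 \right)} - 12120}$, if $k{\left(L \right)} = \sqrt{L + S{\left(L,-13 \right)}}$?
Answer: $\frac{20302}{12025} - \frac{\sqrt{19182}}{12025} \approx 1.6768$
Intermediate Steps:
$S{\left(w,G \right)} = w^{2}$
$k{\left(L \right)} = \sqrt{L + L^{2}}$
$o{\left(j,r \right)} = -1 - j$
$\frac{k{\left(-139 \right)} - 20302}{o{\left(-96,-44 \right)} - 12120} = \frac{\sqrt{- 139 \left(1 - 139\right)} - 20302}{\left(-1 - -96\right) - 12120} = \frac{\sqrt{\left(-139\right) \left(-138\right)} - 20302}{\left(-1 + 96\right) - 12120} = \frac{\sqrt{19182} - 20302}{95 - 12120} = \frac{-20302 + \sqrt{19182}}{-12025} = \left(-20302 + \sqrt{19182}\right) \left(- \frac{1}{12025}\right) = \frac{20302}{12025} - \frac{\sqrt{19182}}{12025}$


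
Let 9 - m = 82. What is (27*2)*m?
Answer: -3942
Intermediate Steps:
m = -73 (m = 9 - 1*82 = 9 - 82 = -73)
(27*2)*m = (27*2)*(-73) = 54*(-73) = -3942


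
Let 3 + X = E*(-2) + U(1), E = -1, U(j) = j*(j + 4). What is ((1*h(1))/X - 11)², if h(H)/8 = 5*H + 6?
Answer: 121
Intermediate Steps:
U(j) = j*(4 + j)
h(H) = 48 + 40*H (h(H) = 8*(5*H + 6) = 8*(6 + 5*H) = 48 + 40*H)
X = 4 (X = -3 + (-1*(-2) + 1*(4 + 1)) = -3 + (2 + 1*5) = -3 + (2 + 5) = -3 + 7 = 4)
((1*h(1))/X - 11)² = ((1*(48 + 40*1))/4 - 11)² = ((1*(48 + 40))*(¼) - 11)² = ((1*88)*(¼) - 11)² = (88*(¼) - 11)² = (22 - 11)² = 11² = 121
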